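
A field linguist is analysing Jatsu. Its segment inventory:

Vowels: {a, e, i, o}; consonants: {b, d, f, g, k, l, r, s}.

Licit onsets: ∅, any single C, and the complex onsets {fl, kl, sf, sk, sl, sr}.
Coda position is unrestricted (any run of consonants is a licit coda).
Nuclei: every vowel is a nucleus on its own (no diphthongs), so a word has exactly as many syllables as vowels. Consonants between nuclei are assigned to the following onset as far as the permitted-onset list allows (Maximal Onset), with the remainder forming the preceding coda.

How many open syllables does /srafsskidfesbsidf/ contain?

Nuclei (vowels): a, i, e, i → 4 syllables.
Between /a/ (V1) and /i/ (V2): /fssk/ — longest licit onset from the right is /sk/, leaving /fs/ as coda.
Between /i/ (V2) and /e/ (V3): cluster /df/ — the longest permitted-onset suffix is /f/; onset = /f/, preceding coda = /d/.
Between /e/ (V3) and /i/ (V4): cluster /sbs/ — the longest permitted-onset suffix is /s/; onset = /s/, preceding coda = /sb/.
Result: srafs.skid.fesb.sidf.
Classifying each syllable: /srafs/ (closed), /skid/ (closed), /fesb/ (closed), /sidf/ (closed).
Open syllables: 0.

0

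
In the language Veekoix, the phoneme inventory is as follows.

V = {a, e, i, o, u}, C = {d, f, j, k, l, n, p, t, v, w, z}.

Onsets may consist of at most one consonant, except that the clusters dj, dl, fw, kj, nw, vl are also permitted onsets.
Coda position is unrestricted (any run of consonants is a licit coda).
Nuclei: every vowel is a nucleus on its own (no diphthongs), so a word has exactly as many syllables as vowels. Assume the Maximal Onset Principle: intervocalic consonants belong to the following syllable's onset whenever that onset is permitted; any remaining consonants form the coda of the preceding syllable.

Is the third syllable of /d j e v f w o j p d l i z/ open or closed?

closed

Nuclei (vowels): e, o, i → 3 syllables.
V1 /e/ – V2 /o/: cluster /vfw/ — the longest permitted-onset suffix is /fw/; onset = /fw/, preceding coda = /v/.
V2 /o/ – V3 /i/: /jpdl/ — longest licit onset from the right is /dl/, leaving /jp/ as coda.
Syllabification: djev.fwojp.dliz.
Syllable 3 is /dliz/ with coda /z/, so it is closed.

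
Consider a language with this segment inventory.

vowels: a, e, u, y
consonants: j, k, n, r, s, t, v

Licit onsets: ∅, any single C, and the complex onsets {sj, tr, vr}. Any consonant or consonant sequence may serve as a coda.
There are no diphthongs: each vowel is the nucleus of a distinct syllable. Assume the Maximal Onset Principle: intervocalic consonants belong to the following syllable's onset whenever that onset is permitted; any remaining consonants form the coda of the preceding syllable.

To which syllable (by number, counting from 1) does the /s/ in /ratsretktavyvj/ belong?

The vowels are a, e, a, y — 4 nuclei, so 4 syllables.
/a…e/ gap (V1→V2): /tsr/; trying suffixes from longest down, /r/ is the first permitted one, so coda /ts/ | onset /r/.
/e…a/ gap (V2→V3): cluster /tkt/ — the longest permitted-onset suffix is /t/; onset = /t/, preceding coda = /tk/.
/a…y/ gap (V3→V4): /v/ is a single consonant, so it becomes the next onset.
Syllabification: rats.retk.ta.vyvj.
The /s/ is in the coda of syllable 1 (/rats/).

1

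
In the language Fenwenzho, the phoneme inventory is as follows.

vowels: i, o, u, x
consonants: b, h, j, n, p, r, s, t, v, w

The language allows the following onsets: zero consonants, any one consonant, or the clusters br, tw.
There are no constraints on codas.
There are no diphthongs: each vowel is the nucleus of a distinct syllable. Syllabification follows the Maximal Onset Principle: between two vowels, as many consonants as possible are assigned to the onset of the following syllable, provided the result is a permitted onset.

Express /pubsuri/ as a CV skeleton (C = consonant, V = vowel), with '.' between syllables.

CVC.CV.CV

Nuclei (vowels): u, u, i → 3 syllables.
Between /u/ (V1) and /u/ (V2): /bs/; trying suffixes from longest down, /s/ is the first permitted one, so coda /b/ | onset /s/.
Between /u/ (V2) and /i/ (V3): just /r/ — single C goes to the following onset.
Result: pub.su.ri.
Mapping each syllable to C/V: /pub/ → CVC, /su/ → CV, /ri/ → CV.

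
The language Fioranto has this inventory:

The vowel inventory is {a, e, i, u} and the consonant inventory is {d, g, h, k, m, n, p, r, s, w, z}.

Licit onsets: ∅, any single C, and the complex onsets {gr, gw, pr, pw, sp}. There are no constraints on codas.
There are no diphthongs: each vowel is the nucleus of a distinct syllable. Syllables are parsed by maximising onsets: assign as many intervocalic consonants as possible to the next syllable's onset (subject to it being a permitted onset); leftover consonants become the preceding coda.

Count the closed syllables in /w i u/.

The vowels are i, u — 2 nuclei, so 2 syllables.
Between /i/ (V1) and /u/ (V2): nothing intervenes; syllable break is V.V.
Putting it together: wi.u.
Classifying each syllable: /wi/ (open), /u/ (open).
Closed syllables: 0.

0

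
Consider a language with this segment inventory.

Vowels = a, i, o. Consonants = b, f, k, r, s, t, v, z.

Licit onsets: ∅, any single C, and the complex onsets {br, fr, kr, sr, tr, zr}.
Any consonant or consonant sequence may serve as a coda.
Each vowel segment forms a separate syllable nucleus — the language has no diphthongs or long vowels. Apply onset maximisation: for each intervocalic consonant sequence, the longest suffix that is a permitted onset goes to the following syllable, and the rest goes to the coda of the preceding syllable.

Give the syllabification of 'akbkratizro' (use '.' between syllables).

The vowels are a, a, i, o — 4 nuclei, so 4 syllables.
σ1/σ2 boundary: /kbkr/; trying suffixes from longest down, /kr/ is the first permitted one, so coda /kb/ | onset /kr/.
σ2/σ3 boundary: just /t/ — single C goes to the following onset.
σ3/σ4 boundary: /zr/ — entire cluster is a permitted onset → onset /zr/, coda ∅.

akb.kra.ti.zro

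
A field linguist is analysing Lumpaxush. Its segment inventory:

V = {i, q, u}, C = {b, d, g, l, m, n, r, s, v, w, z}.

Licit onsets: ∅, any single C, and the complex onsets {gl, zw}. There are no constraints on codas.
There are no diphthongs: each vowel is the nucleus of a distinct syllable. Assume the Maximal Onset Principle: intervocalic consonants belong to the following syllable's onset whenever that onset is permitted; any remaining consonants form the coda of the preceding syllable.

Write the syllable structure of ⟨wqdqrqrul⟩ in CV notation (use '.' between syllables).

Vowels present: q, q, q, u; each is a nucleus, giving 4 syllables.
/q…q/ gap (V1→V2): /d/ → onset of the next syllable (single consonants are always licit onsets).
/q…q/ gap (V2→V3): /r/ is a single consonant, so it becomes the next onset.
/q…u/ gap (V3→V4): just /r/ — single C goes to the following onset.
Putting it together: wq.dq.rq.rul.
Mapping each syllable to C/V: /wq/ → CV, /dq/ → CV, /rq/ → CV, /rul/ → CVC.

CV.CV.CV.CVC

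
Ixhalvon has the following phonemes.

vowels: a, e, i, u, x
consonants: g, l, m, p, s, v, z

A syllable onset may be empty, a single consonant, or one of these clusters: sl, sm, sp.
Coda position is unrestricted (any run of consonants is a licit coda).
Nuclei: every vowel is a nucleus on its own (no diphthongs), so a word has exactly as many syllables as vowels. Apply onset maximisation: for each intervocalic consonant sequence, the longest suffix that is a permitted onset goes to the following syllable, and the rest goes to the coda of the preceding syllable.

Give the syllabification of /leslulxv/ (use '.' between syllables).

Nuclei (vowels): e, u, x → 3 syllables.
/e…u/ gap (V1→V2): cluster /sl/ — /sl/ is itself a permitted onset, so the whole cluster goes right; preceding coda = ∅.
/u…x/ gap (V2→V3): /l/ is a single consonant, so it becomes the next onset.

le.slu.lxv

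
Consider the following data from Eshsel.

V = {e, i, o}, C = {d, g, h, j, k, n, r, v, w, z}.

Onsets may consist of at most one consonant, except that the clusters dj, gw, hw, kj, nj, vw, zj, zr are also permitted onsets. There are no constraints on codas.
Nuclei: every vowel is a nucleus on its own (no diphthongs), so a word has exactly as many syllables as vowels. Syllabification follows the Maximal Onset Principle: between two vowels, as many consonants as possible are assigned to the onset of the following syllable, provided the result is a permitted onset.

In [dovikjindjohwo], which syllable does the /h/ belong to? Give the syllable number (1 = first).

5

Vowels present: o, i, i, o, o; each is a nucleus, giving 5 syllables.
σ1/σ2 boundary: /v/ is a single consonant, so it becomes the next onset.
σ2/σ3 boundary: /kj/ is a licit onset in full, so it all attaches to the next syllable.
σ3/σ4 boundary: /ndj/ splits as /n/ + /dj/ (/dj/ is the longest suffix that is a licit onset).
σ4/σ5 boundary: cluster /hw/ — /hw/ is itself a permitted onset, so the whole cluster goes right; preceding coda = ∅.
Syllabification: do.vi.kjin.djo.hwo.
The /h/ is in the onset of syllable 5 (/hwo/).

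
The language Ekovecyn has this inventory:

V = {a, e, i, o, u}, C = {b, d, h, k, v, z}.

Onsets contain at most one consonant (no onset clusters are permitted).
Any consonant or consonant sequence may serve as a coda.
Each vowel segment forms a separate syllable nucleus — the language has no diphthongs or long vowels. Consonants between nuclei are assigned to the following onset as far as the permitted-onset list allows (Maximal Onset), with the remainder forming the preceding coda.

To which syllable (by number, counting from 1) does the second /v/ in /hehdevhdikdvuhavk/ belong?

Nuclei (vowels): e, e, i, u, a → 5 syllables.
V1 /e/ – V2 /e/: cluster /hd/ — the longest permitted-onset suffix is /d/; onset = /d/, preceding coda = /h/.
V2 /e/ – V3 /i/: /vhd/; trying suffixes from longest down, /d/ is the first permitted one, so coda /vh/ | onset /d/.
V3 /i/ – V4 /u/: /kdv/; trying suffixes from longest down, /v/ is the first permitted one, so coda /kd/ | onset /v/.
V4 /u/ – V5 /a/: /h/ is a single consonant, so it becomes the next onset.
So the parse is heh.devh.dikd.vu.havk.
The second /v/ is in the onset of syllable 4 (/vu/).

4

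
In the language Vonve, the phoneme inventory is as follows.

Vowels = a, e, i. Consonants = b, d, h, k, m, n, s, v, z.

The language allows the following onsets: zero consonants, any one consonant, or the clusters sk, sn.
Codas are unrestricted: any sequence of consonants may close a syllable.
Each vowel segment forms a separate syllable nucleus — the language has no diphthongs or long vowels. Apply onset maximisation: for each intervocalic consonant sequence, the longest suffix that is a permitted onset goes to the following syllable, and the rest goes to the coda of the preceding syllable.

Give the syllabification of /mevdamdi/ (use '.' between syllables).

The vowels are e, a, i — 3 nuclei, so 3 syllables.
V1 /e/ – V2 /a/: /vd/ — longest licit onset from the right is /d/, leaving /v/ as coda.
V2 /a/ – V3 /i/: /md/ — longest licit onset from the right is /d/, leaving /m/ as coda.

mev.dam.di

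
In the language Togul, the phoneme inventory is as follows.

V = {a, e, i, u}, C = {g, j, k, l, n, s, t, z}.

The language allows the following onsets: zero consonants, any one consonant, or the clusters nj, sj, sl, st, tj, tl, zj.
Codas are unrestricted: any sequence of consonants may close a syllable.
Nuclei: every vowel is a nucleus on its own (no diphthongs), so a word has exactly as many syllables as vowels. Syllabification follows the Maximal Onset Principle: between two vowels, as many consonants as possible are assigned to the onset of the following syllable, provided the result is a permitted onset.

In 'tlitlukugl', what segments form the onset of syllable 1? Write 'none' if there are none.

tl

Vowels present: i, u, u; each is a nucleus, giving 3 syllables.
Between /i/ (V1) and /u/ (V2): /tl/ is a licit onset in full, so it all attaches to the next syllable.
Between /u/ (V2) and /u/ (V3): /k/ → onset of the next syllable (single consonants are always licit onsets).
Putting it together: tli.tlu.kugl.
Syllable 1 is /tli/: onset /tl/, nucleus /i/, coda ∅.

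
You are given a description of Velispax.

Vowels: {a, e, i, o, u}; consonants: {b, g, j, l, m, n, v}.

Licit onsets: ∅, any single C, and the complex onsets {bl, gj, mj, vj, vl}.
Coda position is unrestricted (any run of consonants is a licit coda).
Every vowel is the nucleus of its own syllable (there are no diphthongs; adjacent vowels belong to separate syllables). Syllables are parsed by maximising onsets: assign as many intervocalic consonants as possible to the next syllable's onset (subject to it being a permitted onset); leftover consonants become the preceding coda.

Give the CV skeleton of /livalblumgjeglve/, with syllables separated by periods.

The vowels are i, a, u, e, e — 5 nuclei, so 5 syllables.
σ1/σ2 boundary: just /v/ — single C goes to the following onset.
σ2/σ3 boundary: cluster /lbl/ — the longest permitted-onset suffix is /bl/; onset = /bl/, preceding coda = /l/.
σ3/σ4 boundary: /mgj/ — longest licit onset from the right is /gj/, leaving /m/ as coda.
σ4/σ5 boundary: /glv/ splits as /gl/ + /v/ (/v/ is the longest suffix that is a licit onset).
Syllabification: li.val.blum.gjegl.ve.
Mapping each syllable to C/V: /li/ → CV, /val/ → CVC, /blum/ → CCVC, /gjegl/ → CCVCC, /ve/ → CV.

CV.CVC.CCVC.CCVCC.CV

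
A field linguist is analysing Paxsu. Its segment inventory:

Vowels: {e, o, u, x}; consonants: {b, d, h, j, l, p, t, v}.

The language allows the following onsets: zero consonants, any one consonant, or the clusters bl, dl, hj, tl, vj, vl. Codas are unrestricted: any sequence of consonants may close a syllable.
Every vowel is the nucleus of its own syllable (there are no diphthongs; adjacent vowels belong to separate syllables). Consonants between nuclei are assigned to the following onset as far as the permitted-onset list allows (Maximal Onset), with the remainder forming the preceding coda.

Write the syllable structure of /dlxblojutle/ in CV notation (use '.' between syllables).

CCV.CCV.CV.CCV

Vowels present: x, o, u, e; each is a nucleus, giving 4 syllables.
/x…o/ gap (V1→V2): cluster /bl/ — /bl/ is itself a permitted onset, so the whole cluster goes right; preceding coda = ∅.
/o…u/ gap (V2→V3): /j/ is a single consonant, so it becomes the next onset.
/u…e/ gap (V3→V4): /tl/ is a licit onset in full, so it all attaches to the next syllable.
Putting it together: dlx.blo.ju.tle.
Mapping each syllable to C/V: /dlx/ → CCV, /blo/ → CCV, /ju/ → CV, /tle/ → CCV.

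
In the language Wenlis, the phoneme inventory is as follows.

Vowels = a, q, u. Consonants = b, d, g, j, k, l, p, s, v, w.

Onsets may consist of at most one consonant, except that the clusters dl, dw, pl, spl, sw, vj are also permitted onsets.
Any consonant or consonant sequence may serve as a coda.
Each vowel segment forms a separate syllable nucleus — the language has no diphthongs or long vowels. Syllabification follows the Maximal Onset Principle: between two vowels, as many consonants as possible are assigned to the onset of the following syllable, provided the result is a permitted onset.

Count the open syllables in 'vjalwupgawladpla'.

1

Vowels present: a, u, a, a, a; each is a nucleus, giving 5 syllables.
V1 /a/ – V2 /u/: cluster /lw/ — the longest permitted-onset suffix is /w/; onset = /w/, preceding coda = /l/.
V2 /u/ – V3 /a/: cluster /pg/ — the longest permitted-onset suffix is /g/; onset = /g/, preceding coda = /p/.
V3 /a/ – V4 /a/: /wl/; trying suffixes from longest down, /l/ is the first permitted one, so coda /w/ | onset /l/.
V4 /a/ – V5 /a/: cluster /dpl/ — the longest permitted-onset suffix is /pl/; onset = /pl/, preceding coda = /d/.
Syllabification: vjal.wup.gaw.lad.pla.
Classifying each syllable: /vjal/ (closed), /wup/ (closed), /gaw/ (closed), /lad/ (closed), /pla/ (open).
Open syllables: 1.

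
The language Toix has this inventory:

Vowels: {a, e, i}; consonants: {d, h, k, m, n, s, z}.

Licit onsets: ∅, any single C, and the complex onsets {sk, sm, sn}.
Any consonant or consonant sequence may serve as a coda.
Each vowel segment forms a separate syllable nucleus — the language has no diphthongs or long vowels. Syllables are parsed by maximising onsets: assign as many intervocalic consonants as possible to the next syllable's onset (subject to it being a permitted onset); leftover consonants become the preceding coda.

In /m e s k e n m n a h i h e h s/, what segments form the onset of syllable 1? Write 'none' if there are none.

m

The vowels are e, e, a, i, e — 5 nuclei, so 5 syllables.
/e…e/ gap (V1→V2): /sk/ — entire cluster is a permitted onset → onset /sk/, coda ∅.
/e…a/ gap (V2→V3): /nmn/; trying suffixes from longest down, /n/ is the first permitted one, so coda /nm/ | onset /n/.
/a…i/ gap (V3→V4): /h/ is a single consonant, so it becomes the next onset.
/i…e/ gap (V4→V5): just /h/ — single C goes to the following onset.
Syllabification: me.skenm.na.hi.hehs.
Syllable 1 is /me/: onset /m/, nucleus /e/, coda ∅.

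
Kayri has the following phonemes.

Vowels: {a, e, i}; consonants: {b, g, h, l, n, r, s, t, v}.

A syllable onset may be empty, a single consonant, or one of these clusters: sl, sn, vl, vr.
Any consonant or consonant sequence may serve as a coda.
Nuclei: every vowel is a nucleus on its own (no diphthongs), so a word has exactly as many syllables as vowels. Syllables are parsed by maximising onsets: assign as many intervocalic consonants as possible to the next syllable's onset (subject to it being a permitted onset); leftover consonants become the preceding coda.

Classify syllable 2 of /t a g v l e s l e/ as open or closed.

open

Nuclei (vowels): a, e, e → 3 syllables.
V1 /a/ – V2 /e/: /gvl/ — longest licit onset from the right is /vl/, leaving /g/ as coda.
V2 /e/ – V3 /e/: /sl/ is a licit onset in full, so it all attaches to the next syllable.
Putting it together: tag.vle.sle.
Syllable 2 is /vle/; it ends in its nucleus with no coda, so it is open.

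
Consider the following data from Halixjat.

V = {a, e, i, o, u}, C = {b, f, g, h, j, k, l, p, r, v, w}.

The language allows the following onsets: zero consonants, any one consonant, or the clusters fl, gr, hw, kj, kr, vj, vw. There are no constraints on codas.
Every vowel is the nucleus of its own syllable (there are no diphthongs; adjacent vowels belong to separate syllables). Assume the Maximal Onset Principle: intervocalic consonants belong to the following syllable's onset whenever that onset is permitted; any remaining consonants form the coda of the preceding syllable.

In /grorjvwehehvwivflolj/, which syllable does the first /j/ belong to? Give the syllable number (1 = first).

1

Nuclei (vowels): o, e, e, i, o → 5 syllables.
Between /o/ (V1) and /e/ (V2): cluster /rjvw/ — the longest permitted-onset suffix is /vw/; onset = /vw/, preceding coda = /rj/.
Between /e/ (V2) and /e/ (V3): /h/ → onset of the next syllable (single consonants are always licit onsets).
Between /e/ (V3) and /i/ (V4): /hvw/; trying suffixes from longest down, /vw/ is the first permitted one, so coda /h/ | onset /vw/.
Between /i/ (V4) and /o/ (V5): cluster /vfl/ — the longest permitted-onset suffix is /fl/; onset = /fl/, preceding coda = /v/.
Putting it together: grorj.vwe.heh.vwiv.flolj.
The first /j/ is in the coda of syllable 1 (/grorj/).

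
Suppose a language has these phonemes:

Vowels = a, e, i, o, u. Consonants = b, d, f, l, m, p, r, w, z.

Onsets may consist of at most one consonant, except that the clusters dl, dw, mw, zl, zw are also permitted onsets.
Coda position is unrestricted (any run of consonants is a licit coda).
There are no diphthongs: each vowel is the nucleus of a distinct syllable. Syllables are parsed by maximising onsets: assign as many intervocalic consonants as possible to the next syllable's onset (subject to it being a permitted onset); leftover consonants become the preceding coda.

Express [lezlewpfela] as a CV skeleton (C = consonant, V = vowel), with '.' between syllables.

Vowels present: e, e, e, a; each is a nucleus, giving 4 syllables.
/e…e/ gap (V1→V2): /zl/ — entire cluster is a permitted onset → onset /zl/, coda ∅.
/e…e/ gap (V2→V3): /wpf/ splits as /wp/ + /f/ (/f/ is the longest suffix that is a licit onset).
/e…a/ gap (V3→V4): /l/ → onset of the next syllable (single consonants are always licit onsets).
Syllabification: le.zlewp.fe.la.
Mapping each syllable to C/V: /le/ → CV, /zlewp/ → CCVCC, /fe/ → CV, /la/ → CV.

CV.CCVCC.CV.CV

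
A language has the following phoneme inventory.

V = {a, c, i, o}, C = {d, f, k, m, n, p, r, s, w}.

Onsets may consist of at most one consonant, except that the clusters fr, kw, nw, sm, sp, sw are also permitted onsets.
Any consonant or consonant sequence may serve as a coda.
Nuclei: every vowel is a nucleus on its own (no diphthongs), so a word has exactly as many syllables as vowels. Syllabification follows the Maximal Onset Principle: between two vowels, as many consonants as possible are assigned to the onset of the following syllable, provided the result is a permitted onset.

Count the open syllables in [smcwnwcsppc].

Nuclei (vowels): c, c, c → 3 syllables.
Between /c/ (V1) and /c/ (V2): /wnw/ splits as /w/ + /nw/ (/nw/ is the longest suffix that is a licit onset).
Between /c/ (V2) and /c/ (V3): cluster /spp/ — the longest permitted-onset suffix is /p/; onset = /p/, preceding coda = /sp/.
Putting it together: smcw.nwcsp.pc.
Classifying each syllable: /smcw/ (closed), /nwcsp/ (closed), /pc/ (open).
Open syllables: 1.

1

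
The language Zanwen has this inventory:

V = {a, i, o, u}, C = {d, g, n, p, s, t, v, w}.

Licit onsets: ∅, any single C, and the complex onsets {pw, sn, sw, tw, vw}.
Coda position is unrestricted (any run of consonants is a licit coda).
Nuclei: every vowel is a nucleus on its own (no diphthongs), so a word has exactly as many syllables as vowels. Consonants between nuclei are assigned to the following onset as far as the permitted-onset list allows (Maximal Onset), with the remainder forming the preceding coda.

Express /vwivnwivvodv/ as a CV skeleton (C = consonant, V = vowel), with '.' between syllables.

Vowels present: i, i, o; each is a nucleus, giving 3 syllables.
/i…i/ gap (V1→V2): /vnw/ — longest licit onset from the right is /w/, leaving /vn/ as coda.
/i…o/ gap (V2→V3): cluster /vv/ — the longest permitted-onset suffix is /v/; onset = /v/, preceding coda = /v/.
So the parse is vwivn.wiv.vodv.
Mapping each syllable to C/V: /vwivn/ → CCVCC, /wiv/ → CVC, /vodv/ → CVCC.

CCVCC.CVC.CVCC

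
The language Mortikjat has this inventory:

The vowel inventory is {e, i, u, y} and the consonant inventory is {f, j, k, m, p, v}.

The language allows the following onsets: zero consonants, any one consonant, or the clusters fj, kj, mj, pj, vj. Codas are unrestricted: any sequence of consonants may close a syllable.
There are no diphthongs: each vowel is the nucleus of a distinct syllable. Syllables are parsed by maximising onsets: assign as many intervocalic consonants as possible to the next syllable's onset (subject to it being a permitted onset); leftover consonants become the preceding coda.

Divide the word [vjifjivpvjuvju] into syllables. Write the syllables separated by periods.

Vowels present: i, i, u, u; each is a nucleus, giving 4 syllables.
Between /i/ (V1) and /i/ (V2): cluster /fj/ — /fj/ is itself a permitted onset, so the whole cluster goes right; preceding coda = ∅.
Between /i/ (V2) and /u/ (V3): /vpvj/ — longest licit onset from the right is /vj/, leaving /vp/ as coda.
Between /u/ (V3) and /u/ (V4): /vj/ is a licit onset in full, so it all attaches to the next syllable.

vji.fjivp.vju.vju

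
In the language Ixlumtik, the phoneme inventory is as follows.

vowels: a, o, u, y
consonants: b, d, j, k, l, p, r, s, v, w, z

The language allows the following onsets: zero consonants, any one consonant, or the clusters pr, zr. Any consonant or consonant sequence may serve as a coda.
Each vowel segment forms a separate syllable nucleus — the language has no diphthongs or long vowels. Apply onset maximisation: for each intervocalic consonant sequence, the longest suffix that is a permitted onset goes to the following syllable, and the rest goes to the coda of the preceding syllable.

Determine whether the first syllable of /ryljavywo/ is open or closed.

Nuclei (vowels): y, a, y, o → 4 syllables.
/y…a/ gap (V1→V2): /lj/; trying suffixes from longest down, /j/ is the first permitted one, so coda /l/ | onset /j/.
/a…y/ gap (V2→V3): /v/ → onset of the next syllable (single consonants are always licit onsets).
/y…o/ gap (V3→V4): /w/ → onset of the next syllable (single consonants are always licit onsets).
Result: ryl.ja.vy.wo.
Syllable 1 is /ryl/ with coda /l/, so it is closed.

closed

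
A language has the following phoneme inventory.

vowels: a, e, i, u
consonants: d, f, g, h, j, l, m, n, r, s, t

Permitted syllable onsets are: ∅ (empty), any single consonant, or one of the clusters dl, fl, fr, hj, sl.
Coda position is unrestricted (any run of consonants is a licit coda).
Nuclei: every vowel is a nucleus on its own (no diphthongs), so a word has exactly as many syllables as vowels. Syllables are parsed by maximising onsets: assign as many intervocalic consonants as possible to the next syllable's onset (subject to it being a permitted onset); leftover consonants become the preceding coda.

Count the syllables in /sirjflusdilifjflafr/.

Vowels present: i, u, i, i, a; each is a nucleus, giving 5 syllables.

5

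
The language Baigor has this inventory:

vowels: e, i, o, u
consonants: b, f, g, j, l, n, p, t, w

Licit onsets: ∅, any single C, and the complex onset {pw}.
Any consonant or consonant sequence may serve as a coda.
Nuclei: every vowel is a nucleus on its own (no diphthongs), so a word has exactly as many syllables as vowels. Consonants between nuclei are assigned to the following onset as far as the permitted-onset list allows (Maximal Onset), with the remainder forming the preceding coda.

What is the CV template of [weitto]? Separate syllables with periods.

CV.VC.CV

The vowels are e, i, o — 3 nuclei, so 3 syllables.
Between /e/ (V1) and /i/ (V2): nothing intervenes; syllable break is V.V.
Between /i/ (V2) and /o/ (V3): /tt/ — longest licit onset from the right is /t/, leaving /t/ as coda.
Putting it together: we.it.to.
Mapping each syllable to C/V: /we/ → CV, /it/ → VC, /to/ → CV.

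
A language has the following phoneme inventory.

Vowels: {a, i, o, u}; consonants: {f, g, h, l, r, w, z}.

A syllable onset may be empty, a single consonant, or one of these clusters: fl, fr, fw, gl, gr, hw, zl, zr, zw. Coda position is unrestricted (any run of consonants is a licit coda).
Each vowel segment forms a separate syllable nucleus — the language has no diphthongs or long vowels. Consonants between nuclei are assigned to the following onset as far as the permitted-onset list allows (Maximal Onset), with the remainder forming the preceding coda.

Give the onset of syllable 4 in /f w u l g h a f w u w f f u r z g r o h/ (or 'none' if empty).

The vowels are u, a, u, u, o — 5 nuclei, so 5 syllables.
σ1/σ2 boundary: /lgh/ splits as /lg/ + /h/ (/h/ is the longest suffix that is a licit onset).
σ2/σ3 boundary: cluster /fw/ — /fw/ is itself a permitted onset, so the whole cluster goes right; preceding coda = ∅.
σ3/σ4 boundary: /wff/; trying suffixes from longest down, /f/ is the first permitted one, so coda /wf/ | onset /f/.
σ4/σ5 boundary: /rzgr/; trying suffixes from longest down, /gr/ is the first permitted one, so coda /rz/ | onset /gr/.
Syllabification: fwulg.ha.fwuwf.furz.groh.
Syllable 4 is /furz/: onset /f/, nucleus /u/, coda /rz/.

f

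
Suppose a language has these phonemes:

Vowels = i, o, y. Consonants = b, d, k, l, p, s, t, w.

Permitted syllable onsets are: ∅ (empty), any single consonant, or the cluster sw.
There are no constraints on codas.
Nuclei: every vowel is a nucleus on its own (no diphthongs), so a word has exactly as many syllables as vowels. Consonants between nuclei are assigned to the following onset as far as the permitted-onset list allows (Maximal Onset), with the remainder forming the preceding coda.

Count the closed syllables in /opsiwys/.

2

The vowels are o, i, y — 3 nuclei, so 3 syllables.
V1 /o/ – V2 /i/: /ps/ — longest licit onset from the right is /s/, leaving /p/ as coda.
V2 /i/ – V3 /y/: just /w/ — single C goes to the following onset.
Result: op.si.wys.
Classifying each syllable: /op/ (closed), /si/ (open), /wys/ (closed).
Closed syllables: 2.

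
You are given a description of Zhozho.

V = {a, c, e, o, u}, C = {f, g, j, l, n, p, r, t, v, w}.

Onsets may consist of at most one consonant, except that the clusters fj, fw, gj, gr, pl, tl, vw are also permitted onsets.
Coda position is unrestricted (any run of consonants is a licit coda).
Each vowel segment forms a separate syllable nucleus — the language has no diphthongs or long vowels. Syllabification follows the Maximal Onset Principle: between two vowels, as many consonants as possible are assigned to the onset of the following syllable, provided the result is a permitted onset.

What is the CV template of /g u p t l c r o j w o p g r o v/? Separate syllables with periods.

Nuclei (vowels): u, c, o, o, o → 5 syllables.
Between /u/ (V1) and /c/ (V2): /ptl/; trying suffixes from longest down, /tl/ is the first permitted one, so coda /p/ | onset /tl/.
Between /c/ (V2) and /o/ (V3): just /r/ — single C goes to the following onset.
Between /o/ (V3) and /o/ (V4): /jw/ — longest licit onset from the right is /w/, leaving /j/ as coda.
Between /o/ (V4) and /o/ (V5): /pgr/; trying suffixes from longest down, /gr/ is the first permitted one, so coda /p/ | onset /gr/.
So the parse is gup.tlc.roj.wop.grov.
Mapping each syllable to C/V: /gup/ → CVC, /tlc/ → CCV, /roj/ → CVC, /wop/ → CVC, /grov/ → CCVC.

CVC.CCV.CVC.CVC.CCVC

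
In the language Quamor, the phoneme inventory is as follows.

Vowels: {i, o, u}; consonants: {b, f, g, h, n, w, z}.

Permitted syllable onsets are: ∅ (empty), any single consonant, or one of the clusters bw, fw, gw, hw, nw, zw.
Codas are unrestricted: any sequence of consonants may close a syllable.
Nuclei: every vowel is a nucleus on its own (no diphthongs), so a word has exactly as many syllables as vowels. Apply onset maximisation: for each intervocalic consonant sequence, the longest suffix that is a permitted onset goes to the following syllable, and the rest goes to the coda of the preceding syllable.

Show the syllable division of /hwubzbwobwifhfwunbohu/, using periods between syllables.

The vowels are u, o, i, u, o, u — 6 nuclei, so 6 syllables.
/u…o/ gap (V1→V2): /bzbw/ — longest licit onset from the right is /bw/, leaving /bz/ as coda.
/o…i/ gap (V2→V3): cluster /bw/ — /bw/ is itself a permitted onset, so the whole cluster goes right; preceding coda = ∅.
/i…u/ gap (V3→V4): /fhfw/; trying suffixes from longest down, /fw/ is the first permitted one, so coda /fh/ | onset /fw/.
/u…o/ gap (V4→V5): cluster /nb/ — the longest permitted-onset suffix is /b/; onset = /b/, preceding coda = /n/.
/o…u/ gap (V5→V6): /h/ → onset of the next syllable (single consonants are always licit onsets).

hwubz.bwo.bwifh.fwun.bo.hu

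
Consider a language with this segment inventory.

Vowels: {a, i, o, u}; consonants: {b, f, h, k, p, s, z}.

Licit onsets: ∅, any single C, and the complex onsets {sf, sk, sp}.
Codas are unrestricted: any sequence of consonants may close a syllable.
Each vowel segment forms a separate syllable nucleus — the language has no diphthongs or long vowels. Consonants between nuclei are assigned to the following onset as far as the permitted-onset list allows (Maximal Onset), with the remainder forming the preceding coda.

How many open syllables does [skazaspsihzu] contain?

Nuclei (vowels): a, a, i, u → 4 syllables.
σ1/σ2 boundary: /z/ → onset of the next syllable (single consonants are always licit onsets).
σ2/σ3 boundary: /sps/ splits as /sp/ + /s/ (/s/ is the longest suffix that is a licit onset).
σ3/σ4 boundary: /hz/; trying suffixes from longest down, /z/ is the first permitted one, so coda /h/ | onset /z/.
Syllabification: ska.zasp.sih.zu.
Classifying each syllable: /ska/ (open), /zasp/ (closed), /sih/ (closed), /zu/ (open).
Open syllables: 2.

2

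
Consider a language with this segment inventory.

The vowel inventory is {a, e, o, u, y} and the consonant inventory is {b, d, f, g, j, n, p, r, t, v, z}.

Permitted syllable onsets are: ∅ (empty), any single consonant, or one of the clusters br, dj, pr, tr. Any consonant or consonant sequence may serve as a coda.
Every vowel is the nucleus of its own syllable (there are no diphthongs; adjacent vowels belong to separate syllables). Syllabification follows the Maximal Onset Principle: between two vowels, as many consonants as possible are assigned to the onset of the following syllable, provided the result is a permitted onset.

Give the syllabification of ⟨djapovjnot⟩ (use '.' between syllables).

Nuclei (vowels): a, o, o → 3 syllables.
Between /a/ (V1) and /o/ (V2): /p/ → onset of the next syllable (single consonants are always licit onsets).
Between /o/ (V2) and /o/ (V3): /vjn/ splits as /vj/ + /n/ (/n/ is the longest suffix that is a licit onset).

dja.povj.not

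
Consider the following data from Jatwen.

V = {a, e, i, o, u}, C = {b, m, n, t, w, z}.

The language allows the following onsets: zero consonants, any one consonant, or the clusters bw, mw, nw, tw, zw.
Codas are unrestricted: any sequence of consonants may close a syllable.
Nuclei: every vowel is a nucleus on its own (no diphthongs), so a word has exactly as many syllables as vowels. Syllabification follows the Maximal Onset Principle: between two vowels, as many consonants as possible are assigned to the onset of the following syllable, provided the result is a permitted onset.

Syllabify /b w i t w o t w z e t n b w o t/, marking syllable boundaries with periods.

Nuclei (vowels): i, o, e, o → 4 syllables.
V1 /i/ – V2 /o/: cluster /tw/ — /tw/ is itself a permitted onset, so the whole cluster goes right; preceding coda = ∅.
V2 /o/ – V3 /e/: /twz/ splits as /tw/ + /z/ (/z/ is the longest suffix that is a licit onset).
V3 /e/ – V4 /o/: /tnbw/; trying suffixes from longest down, /bw/ is the first permitted one, so coda /tn/ | onset /bw/.

bwi.twotw.zetn.bwot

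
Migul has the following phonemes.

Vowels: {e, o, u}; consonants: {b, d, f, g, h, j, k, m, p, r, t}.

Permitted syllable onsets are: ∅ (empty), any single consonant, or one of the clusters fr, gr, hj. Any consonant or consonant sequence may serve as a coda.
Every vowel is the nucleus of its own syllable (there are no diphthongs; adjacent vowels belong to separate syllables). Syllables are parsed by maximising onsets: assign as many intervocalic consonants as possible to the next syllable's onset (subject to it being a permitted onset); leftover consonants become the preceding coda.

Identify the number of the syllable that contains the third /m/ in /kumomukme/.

4

Vowels present: u, o, u, e; each is a nucleus, giving 4 syllables.
σ1/σ2 boundary: /m/ is a single consonant, so it becomes the next onset.
σ2/σ3 boundary: /m/ → onset of the next syllable (single consonants are always licit onsets).
σ3/σ4 boundary: /km/; trying suffixes from longest down, /m/ is the first permitted one, so coda /k/ | onset /m/.
So the parse is ku.mo.muk.me.
The third /m/ is in the onset of syllable 4 (/me/).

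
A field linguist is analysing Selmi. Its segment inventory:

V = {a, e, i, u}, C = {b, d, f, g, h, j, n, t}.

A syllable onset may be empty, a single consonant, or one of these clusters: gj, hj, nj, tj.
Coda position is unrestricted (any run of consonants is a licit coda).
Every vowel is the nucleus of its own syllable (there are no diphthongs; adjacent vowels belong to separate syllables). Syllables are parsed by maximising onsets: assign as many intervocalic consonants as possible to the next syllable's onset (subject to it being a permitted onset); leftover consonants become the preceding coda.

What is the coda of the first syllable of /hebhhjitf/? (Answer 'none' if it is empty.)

bh

Vowels present: e, i; each is a nucleus, giving 2 syllables.
V1 /e/ – V2 /i/: /bhhj/ splits as /bh/ + /hj/ (/hj/ is the longest suffix that is a licit onset).
Syllabification: hebh.hjitf.
Syllable 1 is /hebh/: onset /h/, nucleus /e/, coda /bh/.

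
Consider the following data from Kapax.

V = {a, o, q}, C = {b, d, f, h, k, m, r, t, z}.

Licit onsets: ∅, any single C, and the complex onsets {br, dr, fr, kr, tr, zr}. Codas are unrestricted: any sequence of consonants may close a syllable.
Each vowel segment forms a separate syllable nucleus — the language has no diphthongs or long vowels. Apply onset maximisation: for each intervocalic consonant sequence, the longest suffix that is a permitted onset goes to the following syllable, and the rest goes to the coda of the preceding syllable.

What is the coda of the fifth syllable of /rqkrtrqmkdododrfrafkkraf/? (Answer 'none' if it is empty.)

fk

The vowels are q, q, o, o, a, a — 6 nuclei, so 6 syllables.
σ1/σ2 boundary: /krtr/ splits as /kr/ + /tr/ (/tr/ is the longest suffix that is a licit onset).
σ2/σ3 boundary: /mkd/; trying suffixes from longest down, /d/ is the first permitted one, so coda /mk/ | onset /d/.
σ3/σ4 boundary: just /d/ — single C goes to the following onset.
σ4/σ5 boundary: /drfr/ — longest licit onset from the right is /fr/, leaving /dr/ as coda.
σ5/σ6 boundary: /fkkr/ splits as /fk/ + /kr/ (/kr/ is the longest suffix that is a licit onset).
Putting it together: rqkr.trqmk.do.dodr.frafk.kraf.
Syllable 5 is /frafk/: onset /fr/, nucleus /a/, coda /fk/.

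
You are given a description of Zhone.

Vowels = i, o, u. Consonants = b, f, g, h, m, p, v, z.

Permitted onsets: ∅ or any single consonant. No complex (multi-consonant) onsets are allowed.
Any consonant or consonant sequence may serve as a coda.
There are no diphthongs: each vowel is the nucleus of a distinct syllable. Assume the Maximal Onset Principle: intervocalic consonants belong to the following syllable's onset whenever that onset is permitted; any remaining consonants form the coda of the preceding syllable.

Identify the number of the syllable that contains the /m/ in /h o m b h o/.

The vowels are o, o — 2 nuclei, so 2 syllables.
Between /o/ (V1) and /o/ (V2): /mbh/ — longest licit onset from the right is /h/, leaving /mb/ as coda.
So the parse is homb.ho.
The /m/ is in the coda of syllable 1 (/homb/).

1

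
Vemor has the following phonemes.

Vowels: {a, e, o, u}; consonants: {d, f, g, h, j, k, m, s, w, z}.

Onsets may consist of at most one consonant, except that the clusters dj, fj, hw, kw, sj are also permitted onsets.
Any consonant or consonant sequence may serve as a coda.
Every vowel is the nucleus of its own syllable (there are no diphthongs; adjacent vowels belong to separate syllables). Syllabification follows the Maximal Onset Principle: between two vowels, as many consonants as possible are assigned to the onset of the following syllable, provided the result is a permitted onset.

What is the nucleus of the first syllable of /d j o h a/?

The vowels are o, a — 2 nuclei, so 2 syllables.
The first nucleus (vowel 1 from the left) is /o/.

o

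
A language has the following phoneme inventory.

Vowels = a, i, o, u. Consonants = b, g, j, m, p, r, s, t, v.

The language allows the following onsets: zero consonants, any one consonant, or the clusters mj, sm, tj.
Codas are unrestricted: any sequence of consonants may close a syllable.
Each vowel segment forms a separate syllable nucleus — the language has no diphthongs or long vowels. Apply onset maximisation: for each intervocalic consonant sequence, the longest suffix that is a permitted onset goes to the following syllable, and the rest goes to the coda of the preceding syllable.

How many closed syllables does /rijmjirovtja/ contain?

Vowels present: i, i, o, a; each is a nucleus, giving 4 syllables.
σ1/σ2 boundary: /jmj/; trying suffixes from longest down, /mj/ is the first permitted one, so coda /j/ | onset /mj/.
σ2/σ3 boundary: /r/ is a single consonant, so it becomes the next onset.
σ3/σ4 boundary: /vtj/; trying suffixes from longest down, /tj/ is the first permitted one, so coda /v/ | onset /tj/.
Putting it together: rij.mji.rov.tja.
Classifying each syllable: /rij/ (closed), /mji/ (open), /rov/ (closed), /tja/ (open).
Closed syllables: 2.

2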